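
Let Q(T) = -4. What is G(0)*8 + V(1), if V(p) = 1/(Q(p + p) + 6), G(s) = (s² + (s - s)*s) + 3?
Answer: 49/2 ≈ 24.500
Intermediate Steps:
G(s) = 3 + s² (G(s) = (s² + 0*s) + 3 = (s² + 0) + 3 = s² + 3 = 3 + s²)
V(p) = ½ (V(p) = 1/(-4 + 6) = 1/2 = ½)
G(0)*8 + V(1) = (3 + 0²)*8 + ½ = (3 + 0)*8 + ½ = 3*8 + ½ = 24 + ½ = 49/2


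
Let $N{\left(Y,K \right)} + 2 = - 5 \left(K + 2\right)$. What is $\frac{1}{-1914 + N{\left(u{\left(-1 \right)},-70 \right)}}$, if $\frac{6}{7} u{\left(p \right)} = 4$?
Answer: $- \frac{1}{1576} \approx -0.00063452$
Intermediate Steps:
$u{\left(p \right)} = \frac{14}{3}$ ($u{\left(p \right)} = \frac{7}{6} \cdot 4 = \frac{14}{3}$)
$N{\left(Y,K \right)} = -12 - 5 K$ ($N{\left(Y,K \right)} = -2 - 5 \left(K + 2\right) = -2 - 5 \left(2 + K\right) = -2 - \left(10 + 5 K\right) = -12 - 5 K$)
$\frac{1}{-1914 + N{\left(u{\left(-1 \right)},-70 \right)}} = \frac{1}{-1914 - -338} = \frac{1}{-1914 + \left(-12 + 350\right)} = \frac{1}{-1914 + 338} = \frac{1}{-1576} = - \frac{1}{1576}$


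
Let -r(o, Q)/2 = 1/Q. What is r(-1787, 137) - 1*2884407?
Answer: -395163761/137 ≈ -2.8844e+6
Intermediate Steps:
r(o, Q) = -2/Q
r(-1787, 137) - 1*2884407 = -2/137 - 1*2884407 = -2*1/137 - 2884407 = -2/137 - 2884407 = -395163761/137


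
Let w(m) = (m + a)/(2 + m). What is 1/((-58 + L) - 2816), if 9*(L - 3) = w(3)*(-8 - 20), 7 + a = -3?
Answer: -45/128999 ≈ -0.00034884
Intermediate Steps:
a = -10 (a = -7 - 3 = -10)
w(m) = (-10 + m)/(2 + m) (w(m) = (m - 10)/(2 + m) = (-10 + m)/(2 + m))
L = 331/45 (L = 3 + (((-10 + 3)/(2 + 3))*(-8 - 20))/9 = 3 + ((-7/5)*(-28))/9 = 3 + (((⅕)*(-7))*(-28))/9 = 3 + (-7/5*(-28))/9 = 3 + (⅑)*(196/5) = 3 + 196/45 = 331/45 ≈ 7.3556)
1/((-58 + L) - 2816) = 1/((-58 + 331/45) - 2816) = 1/(-2279/45 - 2816) = 1/(-128999/45) = -45/128999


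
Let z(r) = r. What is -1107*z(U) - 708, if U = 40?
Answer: -44988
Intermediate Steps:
-1107*z(U) - 708 = -1107*40 - 708 = -44280 - 708 = -44988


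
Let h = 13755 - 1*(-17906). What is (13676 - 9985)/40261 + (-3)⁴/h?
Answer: 120121892/1274703521 ≈ 0.094235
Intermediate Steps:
h = 31661 (h = 13755 + 17906 = 31661)
(13676 - 9985)/40261 + (-3)⁴/h = (13676 - 9985)/40261 + (-3)⁴/31661 = 3691*(1/40261) + 81*(1/31661) = 3691/40261 + 81/31661 = 120121892/1274703521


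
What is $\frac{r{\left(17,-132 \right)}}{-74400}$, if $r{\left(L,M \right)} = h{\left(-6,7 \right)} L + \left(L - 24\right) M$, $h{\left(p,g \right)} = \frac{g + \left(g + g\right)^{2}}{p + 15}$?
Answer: $- \frac{11767}{669600} \approx -0.017573$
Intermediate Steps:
$h{\left(p,g \right)} = \frac{g + 4 g^{2}}{15 + p}$ ($h{\left(p,g \right)} = \frac{g + \left(2 g\right)^{2}}{15 + p} = \frac{g + 4 g^{2}}{15 + p}$)
$r{\left(L,M \right)} = \frac{203 L}{9} + M \left(-24 + L\right)$ ($r{\left(L,M \right)} = \frac{7 \left(1 + 4 \cdot 7\right)}{15 - 6} L + \left(L - 24\right) M = \frac{7 \left(1 + 28\right)}{9} L + \left(L - 24\right) M = 7 \cdot \frac{1}{9} \cdot 29 L + \left(-24 + L\right) M = \frac{203 L}{9} + M \left(-24 + L\right)$)
$\frac{r{\left(17,-132 \right)}}{-74400} = \frac{\left(-24\right) \left(-132\right) + \frac{203}{9} \cdot 17 + 17 \left(-132\right)}{-74400} = \left(3168 + \frac{3451}{9} - 2244\right) \left(- \frac{1}{74400}\right) = \frac{11767}{9} \left(- \frac{1}{74400}\right) = - \frac{11767}{669600}$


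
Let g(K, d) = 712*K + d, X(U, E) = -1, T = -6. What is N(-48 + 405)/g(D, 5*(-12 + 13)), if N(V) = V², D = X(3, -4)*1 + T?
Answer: -127449/4979 ≈ -25.597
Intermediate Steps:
D = -7 (D = -1*1 - 6 = -1 - 6 = -7)
g(K, d) = d + 712*K
N(-48 + 405)/g(D, 5*(-12 + 13)) = (-48 + 405)²/(5*(-12 + 13) + 712*(-7)) = 357²/(5*1 - 4984) = 127449/(5 - 4984) = 127449/(-4979) = 127449*(-1/4979) = -127449/4979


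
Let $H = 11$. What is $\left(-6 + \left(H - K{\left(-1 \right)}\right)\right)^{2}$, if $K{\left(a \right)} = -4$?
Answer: $81$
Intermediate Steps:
$\left(-6 + \left(H - K{\left(-1 \right)}\right)\right)^{2} = \left(-6 + \left(11 - -4\right)\right)^{2} = \left(-6 + \left(11 + 4\right)\right)^{2} = \left(-6 + 15\right)^{2} = 9^{2} = 81$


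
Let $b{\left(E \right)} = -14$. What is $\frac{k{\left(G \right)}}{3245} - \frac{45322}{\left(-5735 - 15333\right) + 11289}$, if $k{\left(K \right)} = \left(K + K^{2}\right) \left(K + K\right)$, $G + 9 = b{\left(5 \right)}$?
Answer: $- \frac{7322374}{2884805} \approx -2.5383$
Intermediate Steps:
$G = -23$ ($G = -9 - 14 = -23$)
$k{\left(K \right)} = 2 K \left(K + K^{2}\right)$ ($k{\left(K \right)} = \left(K + K^{2}\right) 2 K = 2 K \left(K + K^{2}\right)$)
$\frac{k{\left(G \right)}}{3245} - \frac{45322}{\left(-5735 - 15333\right) + 11289} = \frac{2 \left(-23\right)^{2} \left(1 - 23\right)}{3245} - \frac{45322}{\left(-5735 - 15333\right) + 11289} = 2 \cdot 529 \left(-22\right) \frac{1}{3245} - \frac{45322}{-21068 + 11289} = \left(-23276\right) \frac{1}{3245} - \frac{45322}{-9779} = - \frac{2116}{295} - - \frac{45322}{9779} = - \frac{2116}{295} + \frac{45322}{9779} = - \frac{7322374}{2884805}$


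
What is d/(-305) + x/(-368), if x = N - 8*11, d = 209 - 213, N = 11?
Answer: 24957/112240 ≈ 0.22235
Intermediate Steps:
d = -4
x = -77 (x = 11 - 8*11 = 11 - 88 = -77)
d/(-305) + x/(-368) = -4/(-305) - 77/(-368) = -4*(-1/305) - 77*(-1/368) = 4/305 + 77/368 = 24957/112240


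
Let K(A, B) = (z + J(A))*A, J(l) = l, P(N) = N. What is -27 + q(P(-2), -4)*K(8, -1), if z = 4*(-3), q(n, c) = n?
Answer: 37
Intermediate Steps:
z = -12
K(A, B) = A*(-12 + A) (K(A, B) = (-12 + A)*A = A*(-12 + A))
-27 + q(P(-2), -4)*K(8, -1) = -27 - 16*(-12 + 8) = -27 - 16*(-4) = -27 - 2*(-32) = -27 + 64 = 37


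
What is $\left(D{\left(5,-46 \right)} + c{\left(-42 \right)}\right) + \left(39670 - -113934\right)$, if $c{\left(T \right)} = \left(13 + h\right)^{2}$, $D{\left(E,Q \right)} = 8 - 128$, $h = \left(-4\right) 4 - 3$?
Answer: $153520$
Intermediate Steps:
$h = -19$ ($h = -16 - 3 = -19$)
$D{\left(E,Q \right)} = -120$
$c{\left(T \right)} = 36$ ($c{\left(T \right)} = \left(13 - 19\right)^{2} = \left(-6\right)^{2} = 36$)
$\left(D{\left(5,-46 \right)} + c{\left(-42 \right)}\right) + \left(39670 - -113934\right) = \left(-120 + 36\right) + \left(39670 - -113934\right) = -84 + \left(39670 + 113934\right) = -84 + 153604 = 153520$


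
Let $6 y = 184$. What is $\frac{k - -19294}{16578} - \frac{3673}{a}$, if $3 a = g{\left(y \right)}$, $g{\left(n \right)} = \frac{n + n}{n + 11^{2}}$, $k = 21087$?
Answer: $- \frac{41554388353}{1525176} \approx -27246.0$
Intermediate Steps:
$y = \frac{92}{3}$ ($y = \frac{1}{6} \cdot 184 = \frac{92}{3} \approx 30.667$)
$g{\left(n \right)} = \frac{2 n}{121 + n}$ ($g{\left(n \right)} = \frac{2 n}{n + 121} = \frac{2 n}{121 + n}$)
$a = \frac{184}{1365}$ ($a = \frac{2 \cdot \frac{92}{3} \frac{1}{121 + \frac{92}{3}}}{3} = \frac{2 \cdot \frac{92}{3} \frac{1}{\frac{455}{3}}}{3} = \frac{2 \cdot \frac{92}{3} \cdot \frac{3}{455}}{3} = \frac{1}{3} \cdot \frac{184}{455} = \frac{184}{1365} \approx 0.1348$)
$\frac{k - -19294}{16578} - \frac{3673}{a} = \frac{21087 - -19294}{16578} - \frac{3673}{\frac{184}{1365}} = \left(21087 + 19294\right) \frac{1}{16578} - \frac{5013645}{184} = 40381 \cdot \frac{1}{16578} - \frac{5013645}{184} = \frac{40381}{16578} - \frac{5013645}{184} = - \frac{41554388353}{1525176}$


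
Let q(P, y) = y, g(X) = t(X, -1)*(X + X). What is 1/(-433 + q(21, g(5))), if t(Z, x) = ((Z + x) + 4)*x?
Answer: -1/513 ≈ -0.0019493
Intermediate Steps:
t(Z, x) = x*(4 + Z + x) (t(Z, x) = (4 + Z + x)*x = x*(4 + Z + x))
g(X) = 2*X*(-3 - X) (g(X) = (-(4 + X - 1))*(X + X) = (-(3 + X))*(2*X) = (-3 - X)*(2*X) = 2*X*(-3 - X))
1/(-433 + q(21, g(5))) = 1/(-433 - 2*5*(3 + 5)) = 1/(-433 - 2*5*8) = 1/(-433 - 80) = 1/(-513) = -1/513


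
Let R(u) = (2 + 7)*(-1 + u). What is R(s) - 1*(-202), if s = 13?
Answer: 310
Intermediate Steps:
R(u) = -9 + 9*u (R(u) = 9*(-1 + u) = -9 + 9*u)
R(s) - 1*(-202) = (-9 + 9*13) - 1*(-202) = (-9 + 117) + 202 = 108 + 202 = 310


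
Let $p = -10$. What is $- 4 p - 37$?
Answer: $3$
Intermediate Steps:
$- 4 p - 37 = \left(-4\right) \left(-10\right) - 37 = 40 - 37 = 3$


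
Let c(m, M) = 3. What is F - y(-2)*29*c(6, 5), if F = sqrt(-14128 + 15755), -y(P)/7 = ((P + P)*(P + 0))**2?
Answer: 38976 + sqrt(1627) ≈ 39016.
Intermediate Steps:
y(P) = -28*P**4 (y(P) = -7*(P + 0)**2*(P + P)**2 = -7*4*P**4 = -28*P**4)
F = sqrt(1627) ≈ 40.336
F - y(-2)*29*c(6, 5) = sqrt(1627) - -28*(-2)**4*29*3 = sqrt(1627) - -28*16*29*3 = sqrt(1627) - (-448*29)*3 = sqrt(1627) - (-12992)*3 = sqrt(1627) - 1*(-38976) = sqrt(1627) + 38976 = 38976 + sqrt(1627)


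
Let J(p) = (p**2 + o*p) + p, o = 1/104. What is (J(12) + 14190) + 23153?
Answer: 974977/26 ≈ 37499.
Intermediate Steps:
o = 1/104 ≈ 0.0096154
J(p) = p**2 + 105*p/104 (J(p) = (p**2 + p/104) + p = p**2 + 105*p/104)
(J(12) + 14190) + 23153 = ((1/104)*12*(105 + 104*12) + 14190) + 23153 = ((1/104)*12*(105 + 1248) + 14190) + 23153 = ((1/104)*12*1353 + 14190) + 23153 = (4059/26 + 14190) + 23153 = 372999/26 + 23153 = 974977/26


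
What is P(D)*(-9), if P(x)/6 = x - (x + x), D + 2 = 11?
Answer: 486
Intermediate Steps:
D = 9 (D = -2 + 11 = 9)
P(x) = -6*x (P(x) = 6*(x - (x + x)) = 6*(x - 2*x) = 6*(-x) = -6*x)
P(D)*(-9) = -6*9*(-9) = -54*(-9) = 486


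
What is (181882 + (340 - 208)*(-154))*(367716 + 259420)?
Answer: 101316329344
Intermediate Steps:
(181882 + (340 - 208)*(-154))*(367716 + 259420) = (181882 + 132*(-154))*627136 = (181882 - 20328)*627136 = 161554*627136 = 101316329344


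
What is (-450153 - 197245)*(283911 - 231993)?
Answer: -33611609364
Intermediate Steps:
(-450153 - 197245)*(283911 - 231993) = -647398*51918 = -33611609364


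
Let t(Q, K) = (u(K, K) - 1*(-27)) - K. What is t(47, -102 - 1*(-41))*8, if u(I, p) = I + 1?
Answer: 224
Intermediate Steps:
u(I, p) = 1 + I
t(Q, K) = 28 (t(Q, K) = ((1 + K) - 1*(-27)) - K = ((1 + K) + 27) - K = (28 + K) - K = 28)
t(47, -102 - 1*(-41))*8 = 28*8 = 224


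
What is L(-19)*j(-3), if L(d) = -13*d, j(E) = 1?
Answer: 247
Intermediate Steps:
L(-19)*j(-3) = -13*(-19)*1 = 247*1 = 247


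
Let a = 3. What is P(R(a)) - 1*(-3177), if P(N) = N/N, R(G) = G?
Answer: 3178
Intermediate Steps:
P(N) = 1
P(R(a)) - 1*(-3177) = 1 - 1*(-3177) = 1 + 3177 = 3178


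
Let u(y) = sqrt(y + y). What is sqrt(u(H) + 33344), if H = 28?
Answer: sqrt(33344 + 2*sqrt(14)) ≈ 182.62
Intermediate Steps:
u(y) = sqrt(2)*sqrt(y) (u(y) = sqrt(2*y) = sqrt(2)*sqrt(y))
sqrt(u(H) + 33344) = sqrt(sqrt(2)*sqrt(28) + 33344) = sqrt(sqrt(2)*(2*sqrt(7)) + 33344) = sqrt(2*sqrt(14) + 33344) = sqrt(33344 + 2*sqrt(14))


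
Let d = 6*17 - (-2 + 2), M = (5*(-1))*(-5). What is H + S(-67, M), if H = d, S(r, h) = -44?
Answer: 58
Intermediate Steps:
M = 25 (M = -5*(-5) = 25)
d = 102 (d = 102 - 1*0 = 102 + 0 = 102)
H = 102
H + S(-67, M) = 102 - 44 = 58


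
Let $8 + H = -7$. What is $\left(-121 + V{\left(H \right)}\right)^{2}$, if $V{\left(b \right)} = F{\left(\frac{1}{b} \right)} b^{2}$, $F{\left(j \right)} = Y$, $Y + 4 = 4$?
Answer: $14641$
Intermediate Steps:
$Y = 0$ ($Y = -4 + 4 = 0$)
$F{\left(j \right)} = 0$
$H = -15$ ($H = -8 - 7 = -15$)
$V{\left(b \right)} = 0$ ($V{\left(b \right)} = 0 b^{2} = 0$)
$\left(-121 + V{\left(H \right)}\right)^{2} = \left(-121 + 0\right)^{2} = \left(-121\right)^{2} = 14641$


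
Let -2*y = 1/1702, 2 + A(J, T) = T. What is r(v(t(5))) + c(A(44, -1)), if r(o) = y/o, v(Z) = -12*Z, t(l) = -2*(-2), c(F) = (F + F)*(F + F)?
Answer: 5882113/163392 ≈ 36.000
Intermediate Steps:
A(J, T) = -2 + T
c(F) = 4*F² (c(F) = (2*F)*(2*F) = 4*F²)
t(l) = 4
y = -1/3404 (y = -½/1702 = -½*1/1702 = -1/3404 ≈ -0.00029377)
r(o) = -1/(3404*o)
r(v(t(5))) + c(A(44, -1)) = -1/(3404*((-12*4))) + 4*(-2 - 1)² = -1/3404/(-48) + 4*(-3)² = -1/3404*(-1/48) + 4*9 = 1/163392 + 36 = 5882113/163392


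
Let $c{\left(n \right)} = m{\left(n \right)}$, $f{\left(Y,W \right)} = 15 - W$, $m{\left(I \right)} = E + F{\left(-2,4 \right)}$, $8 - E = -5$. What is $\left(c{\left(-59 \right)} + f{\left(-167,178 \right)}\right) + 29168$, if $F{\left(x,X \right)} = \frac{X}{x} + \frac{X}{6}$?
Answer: $\frac{87050}{3} \approx 29017.0$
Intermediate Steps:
$F{\left(x,X \right)} = \frac{X}{6} + \frac{X}{x}$ ($F{\left(x,X \right)} = \frac{X}{x} + X \frac{1}{6} = \frac{X}{x} + \frac{X}{6} = \frac{X}{6} + \frac{X}{x}$)
$E = 13$ ($E = 8 - -5 = 8 + 5 = 13$)
$m{\left(I \right)} = \frac{35}{3}$ ($m{\left(I \right)} = 13 + \left(\frac{1}{6} \cdot 4 + \frac{4}{-2}\right) = 13 + \left(\frac{2}{3} + 4 \left(- \frac{1}{2}\right)\right) = 13 + \left(\frac{2}{3} - 2\right) = 13 - \frac{4}{3} = \frac{35}{3}$)
$c{\left(n \right)} = \frac{35}{3}$
$\left(c{\left(-59 \right)} + f{\left(-167,178 \right)}\right) + 29168 = \left(\frac{35}{3} + \left(15 - 178\right)\right) + 29168 = \left(\frac{35}{3} - 163\right) + 29168 = - \frac{454}{3} + 29168 = \frac{87050}{3}$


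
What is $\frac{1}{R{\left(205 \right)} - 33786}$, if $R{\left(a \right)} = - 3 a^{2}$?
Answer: $- \frac{1}{159861} \approx -6.2554 \cdot 10^{-6}$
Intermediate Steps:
$\frac{1}{R{\left(205 \right)} - 33786} = \frac{1}{- 3 \cdot 205^{2} - 33786} = \frac{1}{\left(-3\right) 42025 - 33786} = \frac{1}{-126075 - 33786} = \frac{1}{-159861} = - \frac{1}{159861}$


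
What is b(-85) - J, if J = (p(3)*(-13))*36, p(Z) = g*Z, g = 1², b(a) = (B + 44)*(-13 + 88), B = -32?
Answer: 2304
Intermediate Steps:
b(a) = 900 (b(a) = (-32 + 44)*(-13 + 88) = 12*75 = 900)
g = 1
p(Z) = Z (p(Z) = 1*Z = Z)
J = -1404 (J = (3*(-13))*36 = -39*36 = -1404)
b(-85) - J = 900 - 1*(-1404) = 900 + 1404 = 2304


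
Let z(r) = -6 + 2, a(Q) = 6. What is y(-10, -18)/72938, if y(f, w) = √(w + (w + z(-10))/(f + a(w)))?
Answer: 5*I*√2/145876 ≈ 4.8473e-5*I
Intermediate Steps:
z(r) = -4
y(f, w) = √(w + (-4 + w)/(6 + f)) (y(f, w) = √(w + (w - 4)/(f + 6)) = √(w + (-4 + w)/(6 + f)))
y(-10, -18)/72938 = √((-4 - 18 - 18*(6 - 10))/(6 - 10))/72938 = √((-4 - 18 - 18*(-4))/(-4))*(1/72938) = √(-(-4 - 18 + 72)/4)*(1/72938) = √(-¼*50)*(1/72938) = √(-25/2)*(1/72938) = (5*I*√2/2)*(1/72938) = 5*I*√2/145876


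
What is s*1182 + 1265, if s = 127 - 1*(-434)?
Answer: 664367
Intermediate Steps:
s = 561 (s = 127 + 434 = 561)
s*1182 + 1265 = 561*1182 + 1265 = 663102 + 1265 = 664367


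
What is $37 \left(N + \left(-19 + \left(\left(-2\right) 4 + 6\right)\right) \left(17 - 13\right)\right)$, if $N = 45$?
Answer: $-1443$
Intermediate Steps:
$37 \left(N + \left(-19 + \left(\left(-2\right) 4 + 6\right)\right) \left(17 - 13\right)\right) = 37 \left(45 + \left(-19 + \left(\left(-2\right) 4 + 6\right)\right) \left(17 - 13\right)\right) = 37 \left(45 + \left(-19 + \left(-8 + 6\right)\right) 4\right) = 37 \left(45 + \left(-19 - 2\right) 4\right) = 37 \left(45 - 84\right) = 37 \left(-39\right) = -1443$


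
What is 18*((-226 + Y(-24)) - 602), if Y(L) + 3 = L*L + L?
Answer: -5022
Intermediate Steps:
Y(L) = -3 + L + L² (Y(L) = -3 + (L*L + L) = -3 + (L² + L) = -3 + (L + L²) = -3 + L + L²)
18*((-226 + Y(-24)) - 602) = 18*((-226 + (-3 - 24 + (-24)²)) - 602) = 18*((-226 + (-3 - 24 + 576)) - 602) = 18*((-226 + 549) - 602) = 18*(323 - 602) = 18*(-279) = -5022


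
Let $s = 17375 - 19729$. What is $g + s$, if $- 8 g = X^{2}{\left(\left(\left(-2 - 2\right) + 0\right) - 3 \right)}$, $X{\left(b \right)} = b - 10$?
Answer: $- \frac{19121}{8} \approx -2390.1$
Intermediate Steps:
$X{\left(b \right)} = -10 + b$
$s = -2354$
$g = - \frac{289}{8}$ ($g = - \frac{\left(-10 + \left(\left(\left(-2 - 2\right) + 0\right) - 3\right)\right)^{2}}{8} = - \frac{\left(-10 + \left(\left(-4 + 0\right) - 3\right)\right)^{2}}{8} = - \frac{\left(-10 - 7\right)^{2}}{8} = - \frac{\left(-17\right)^{2}}{8} = \left(- \frac{1}{8}\right) 289 = - \frac{289}{8} \approx -36.125$)
$g + s = - \frac{289}{8} - 2354 = - \frac{19121}{8}$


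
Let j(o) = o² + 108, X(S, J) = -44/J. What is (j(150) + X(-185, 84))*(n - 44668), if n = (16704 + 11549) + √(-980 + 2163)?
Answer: -1113305165/3 + 6171841*√7/21 ≈ -3.7032e+8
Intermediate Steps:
j(o) = 108 + o²
n = 28253 + 13*√7 (n = 28253 + √1183 = 28253 + 13*√7 ≈ 28287.)
(j(150) + X(-185, 84))*(n - 44668) = ((108 + 150²) - 44/84)*((28253 + 13*√7) - 44668) = ((108 + 22500) - 44*1/84)*(-16415 + 13*√7) = (22608 - 11/21)*(-16415 + 13*√7) = 474757*(-16415 + 13*√7)/21 = -1113305165/3 + 6171841*√7/21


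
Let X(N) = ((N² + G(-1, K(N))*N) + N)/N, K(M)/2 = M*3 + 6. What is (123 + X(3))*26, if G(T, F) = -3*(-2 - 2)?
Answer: 3614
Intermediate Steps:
K(M) = 12 + 6*M (K(M) = 2*(M*3 + 6) = 2*(3*M + 6) = 2*(6 + 3*M) = 12 + 6*M)
G(T, F) = 12 (G(T, F) = -3*(-4) = 12)
X(N) = (N² + 13*N)/N (X(N) = ((N² + 12*N) + N)/N = (N² + 13*N)/N)
(123 + X(3))*26 = (123 + (13 + 3))*26 = (123 + 16)*26 = 139*26 = 3614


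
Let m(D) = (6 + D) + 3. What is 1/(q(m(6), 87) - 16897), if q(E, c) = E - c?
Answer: -1/16969 ≈ -5.8931e-5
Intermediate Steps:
m(D) = 9 + D
1/(q(m(6), 87) - 16897) = 1/(((9 + 6) - 1*87) - 16897) = 1/((15 - 87) - 16897) = 1/(-72 - 16897) = 1/(-16969) = -1/16969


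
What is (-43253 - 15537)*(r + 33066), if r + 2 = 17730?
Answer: -2986179260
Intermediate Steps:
r = 17728 (r = -2 + 17730 = 17728)
(-43253 - 15537)*(r + 33066) = (-43253 - 15537)*(17728 + 33066) = -58790*50794 = -2986179260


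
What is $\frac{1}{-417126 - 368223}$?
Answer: $- \frac{1}{785349} \approx -1.2733 \cdot 10^{-6}$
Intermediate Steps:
$\frac{1}{-417126 - 368223} = \frac{1}{-785349} = - \frac{1}{785349}$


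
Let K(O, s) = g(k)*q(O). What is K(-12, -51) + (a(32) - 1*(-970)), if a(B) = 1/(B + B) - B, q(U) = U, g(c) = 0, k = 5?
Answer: 60033/64 ≈ 938.02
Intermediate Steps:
K(O, s) = 0 (K(O, s) = 0*O = 0)
a(B) = 1/(2*B) - B
K(-12, -51) + (a(32) - 1*(-970)) = 0 + (((1/2)/32 - 1*32) - 1*(-970)) = 0 + (((1/2)*(1/32) - 32) + 970) = 0 + ((1/64 - 32) + 970) = 0 + (-2047/64 + 970) = 0 + 60033/64 = 60033/64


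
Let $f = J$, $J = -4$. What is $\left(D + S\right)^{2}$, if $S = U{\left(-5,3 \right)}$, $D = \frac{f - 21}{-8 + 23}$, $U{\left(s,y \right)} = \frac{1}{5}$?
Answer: $\frac{484}{225} \approx 2.1511$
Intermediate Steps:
$U{\left(s,y \right)} = \frac{1}{5}$
$f = -4$
$D = - \frac{5}{3}$ ($D = \frac{-4 - 21}{-8 + 23} = - \frac{25}{15} = \left(-25\right) \frac{1}{15} = - \frac{5}{3} \approx -1.6667$)
$S = \frac{1}{5} \approx 0.2$
$\left(D + S\right)^{2} = \left(- \frac{5}{3} + \frac{1}{5}\right)^{2} = \left(- \frac{22}{15}\right)^{2} = \frac{484}{225}$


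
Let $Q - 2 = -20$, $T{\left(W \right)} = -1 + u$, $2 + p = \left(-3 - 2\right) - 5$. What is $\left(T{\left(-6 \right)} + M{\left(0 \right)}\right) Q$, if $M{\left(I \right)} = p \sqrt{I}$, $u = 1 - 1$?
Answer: $18$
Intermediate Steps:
$p = -12$ ($p = -2 - 10 = -12$)
$u = 0$ ($u = 1 - 1 = 0$)
$T{\left(W \right)} = -1$ ($T{\left(W \right)} = -1 + 0 = -1$)
$Q = -18$ ($Q = 2 - 20 = -18$)
$M{\left(I \right)} = - 12 \sqrt{I}$
$\left(T{\left(-6 \right)} + M{\left(0 \right)}\right) Q = \left(-1 - 12 \sqrt{0}\right) \left(-18\right) = \left(-1 - 0\right) \left(-18\right) = \left(-1 + 0\right) \left(-18\right) = \left(-1\right) \left(-18\right) = 18$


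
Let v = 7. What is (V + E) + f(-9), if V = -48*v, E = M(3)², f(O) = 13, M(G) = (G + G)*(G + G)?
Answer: 973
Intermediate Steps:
M(G) = 4*G² (M(G) = (2*G)*(2*G) = 4*G²)
E = 1296 (E = (4*3²)² = (4*9)² = 36² = 1296)
V = -336 (V = -48*7 = -336)
(V + E) + f(-9) = (-336 + 1296) + 13 = 960 + 13 = 973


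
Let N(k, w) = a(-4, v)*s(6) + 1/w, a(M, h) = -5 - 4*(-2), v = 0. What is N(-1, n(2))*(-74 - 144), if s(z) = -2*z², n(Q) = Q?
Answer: 46979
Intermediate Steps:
a(M, h) = 3 (a(M, h) = -5 + 8 = 3)
N(k, w) = -216 + 1/w (N(k, w) = 3*(-2*6²) + 1/w = 3*(-2*36) + 1/w = 3*(-72) + 1/w = -216 + 1/w)
N(-1, n(2))*(-74 - 144) = (-216 + 1/2)*(-74 - 144) = (-216 + ½)*(-218) = -431/2*(-218) = 46979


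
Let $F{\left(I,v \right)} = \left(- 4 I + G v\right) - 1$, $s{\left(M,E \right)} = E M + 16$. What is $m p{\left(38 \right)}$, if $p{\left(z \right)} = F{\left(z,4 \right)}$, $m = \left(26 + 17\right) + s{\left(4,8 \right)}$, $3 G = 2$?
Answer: $- \frac{41041}{3} \approx -13680.0$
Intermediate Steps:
$G = \frac{2}{3}$ ($G = \frac{1}{3} \cdot 2 = \frac{2}{3} \approx 0.66667$)
$s{\left(M,E \right)} = 16 + E M$
$F{\left(I,v \right)} = -1 - 4 I + \frac{2 v}{3}$ ($F{\left(I,v \right)} = \left(- 4 I + \frac{2 v}{3}\right) - 1 = -1 - 4 I + \frac{2 v}{3}$)
$m = 91$ ($m = \left(26 + 17\right) + \left(16 + 8 \cdot 4\right) = 43 + \left(16 + 32\right) = 43 + 48 = 91$)
$p{\left(z \right)} = \frac{5}{3} - 4 z$ ($p{\left(z \right)} = -1 - 4 z + \frac{2}{3} \cdot 4 = -1 - 4 z + \frac{8}{3} = \frac{5}{3} - 4 z$)
$m p{\left(38 \right)} = 91 \left(\frac{5}{3} - 152\right) = 91 \left(- \frac{451}{3}\right) = - \frac{41041}{3}$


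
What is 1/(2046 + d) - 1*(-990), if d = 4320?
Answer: 6302341/6366 ≈ 990.00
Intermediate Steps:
1/(2046 + d) - 1*(-990) = 1/(2046 + 4320) - 1*(-990) = 1/6366 + 990 = 6302341/6366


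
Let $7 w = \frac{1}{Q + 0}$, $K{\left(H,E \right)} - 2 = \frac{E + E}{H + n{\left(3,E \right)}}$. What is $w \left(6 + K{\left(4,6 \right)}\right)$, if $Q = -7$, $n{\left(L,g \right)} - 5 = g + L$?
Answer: $- \frac{26}{147} \approx -0.17687$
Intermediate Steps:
$n{\left(L,g \right)} = 5 + L + g$ ($n{\left(L,g \right)} = 5 + \left(g + L\right) = 5 + \left(L + g\right) = 5 + L + g$)
$K{\left(H,E \right)} = 2 + \frac{2 E}{8 + E + H}$ ($K{\left(H,E \right)} = 2 + \frac{E + E}{H + \left(5 + 3 + E\right)} = 2 + \frac{2 E}{H + \left(8 + E\right)} = 2 + \frac{2 E}{8 + E + H}$)
$w = - \frac{1}{49}$ ($w = \frac{1}{7 \left(-7 + 0\right)} = \frac{1}{7 \left(-7\right)} = \frac{1}{7} \left(- \frac{1}{7}\right) = - \frac{1}{49} \approx -0.020408$)
$w \left(6 + K{\left(4,6 \right)}\right) = - \frac{6 + \frac{2 \left(8 + 4 + 2 \cdot 6\right)}{8 + 6 + 4}}{49} = - \frac{6 + \frac{2 \left(8 + 4 + 12\right)}{18}}{49} = - \frac{6 + 2 \cdot \frac{1}{18} \cdot 24}{49} = - \frac{6 + \frac{8}{3}}{49} = \left(- \frac{1}{49}\right) \frac{26}{3} = - \frac{26}{147}$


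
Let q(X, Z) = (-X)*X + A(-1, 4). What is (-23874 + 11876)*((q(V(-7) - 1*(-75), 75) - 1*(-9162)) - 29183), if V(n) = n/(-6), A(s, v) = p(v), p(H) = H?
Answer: 5575836539/18 ≈ 3.0977e+8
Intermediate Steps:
A(s, v) = v
V(n) = -n/6 (V(n) = n*(-1/6) = -n/6)
q(X, Z) = 4 - X**2 (q(X, Z) = (-X)*X + 4 = -X**2 + 4 = 4 - X**2)
(-23874 + 11876)*((q(V(-7) - 1*(-75), 75) - 1*(-9162)) - 29183) = (-23874 + 11876)*(((4 - (-1/6*(-7) - 1*(-75))**2) - 1*(-9162)) - 29183) = -11998*(((4 - (7/6 + 75)**2) + 9162) - 29183) = -11998*(((4 - (457/6)**2) + 9162) - 29183) = -11998*(((4 - 1*208849/36) + 9162) - 29183) = -11998*(((4 - 208849/36) + 9162) - 29183) = -11998*((-208705/36 + 9162) - 29183) = -11998*(121127/36 - 29183) = -11998*(-929461/36) = 5575836539/18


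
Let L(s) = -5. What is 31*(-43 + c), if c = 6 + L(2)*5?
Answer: -1922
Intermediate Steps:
c = -19 (c = 6 - 5*5 = 6 - 25 = -19)
31*(-43 + c) = 31*(-43 - 19) = 31*(-62) = -1922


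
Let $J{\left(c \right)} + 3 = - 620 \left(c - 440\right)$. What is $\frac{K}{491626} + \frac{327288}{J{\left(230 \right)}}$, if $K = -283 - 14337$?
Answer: $\frac{26499968358}{10668038387} \approx 2.4841$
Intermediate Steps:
$J{\left(c \right)} = 272797 - 620 c$ ($J{\left(c \right)} = -3 - 620 \left(c - 440\right) = -3 - 620 \left(-440 + c\right) = -3 - \left(-272800 + 620 c\right) = 272797 - 620 c$)
$K = -14620$ ($K = -283 - 14337 = -14620$)
$\frac{K}{491626} + \frac{327288}{J{\left(230 \right)}} = - \frac{14620}{491626} + \frac{327288}{272797 - 142600} = \left(-14620\right) \frac{1}{491626} + \frac{327288}{272797 - 142600} = - \frac{7310}{245813} + \frac{327288}{130197} = - \frac{7310}{245813} + 327288 \cdot \frac{1}{130197} = - \frac{7310}{245813} + \frac{109096}{43399} = \frac{26499968358}{10668038387}$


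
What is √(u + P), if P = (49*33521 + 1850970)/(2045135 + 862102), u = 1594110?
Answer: √13473470876222096853/2907237 ≈ 1262.6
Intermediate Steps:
P = 3493499/2907237 (P = (1642529 + 1850970)/2907237 = 3493499*(1/2907237) = 3493499/2907237 ≈ 1.2017)
√(u + P) = √(1594110 + 3493499/2907237) = √(4634459067569/2907237) = √13473470876222096853/2907237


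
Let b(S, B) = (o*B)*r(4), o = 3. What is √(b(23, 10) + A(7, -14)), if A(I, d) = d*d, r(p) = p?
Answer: 2*√79 ≈ 17.776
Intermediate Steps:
A(I, d) = d²
b(S, B) = 12*B (b(S, B) = (3*B)*4 = 12*B)
√(b(23, 10) + A(7, -14)) = √(12*10 + (-14)²) = √(120 + 196) = √316 = 2*√79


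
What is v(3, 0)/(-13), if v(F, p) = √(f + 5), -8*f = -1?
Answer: -√82/52 ≈ -0.17414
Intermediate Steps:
f = ⅛ (f = -⅛*(-1) = ⅛ ≈ 0.12500)
v(F, p) = √82/4 (v(F, p) = √(⅛ + 5) = √(41/8) = √82/4)
v(3, 0)/(-13) = (√82/4)/(-13) = -√82/52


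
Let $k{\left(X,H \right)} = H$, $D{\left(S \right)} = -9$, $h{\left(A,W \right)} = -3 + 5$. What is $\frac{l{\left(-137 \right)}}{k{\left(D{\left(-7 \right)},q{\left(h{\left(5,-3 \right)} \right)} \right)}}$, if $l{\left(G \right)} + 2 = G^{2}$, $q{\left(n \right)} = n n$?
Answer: $\frac{18767}{4} \approx 4691.8$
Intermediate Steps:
$h{\left(A,W \right)} = 2$
$q{\left(n \right)} = n^{2}$
$l{\left(G \right)} = -2 + G^{2}$
$\frac{l{\left(-137 \right)}}{k{\left(D{\left(-7 \right)},q{\left(h{\left(5,-3 \right)} \right)} \right)}} = \frac{-2 + \left(-137\right)^{2}}{2^{2}} = \frac{-2 + 18769}{4} = 18767 \cdot \frac{1}{4} = \frac{18767}{4}$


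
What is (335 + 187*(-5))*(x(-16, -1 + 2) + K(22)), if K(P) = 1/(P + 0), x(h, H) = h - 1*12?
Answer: 184500/11 ≈ 16773.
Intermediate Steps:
x(h, H) = -12 + h (x(h, H) = h - 12 = -12 + h)
K(P) = 1/P
(335 + 187*(-5))*(x(-16, -1 + 2) + K(22)) = (335 + 187*(-5))*((-12 - 16) + 1/22) = (335 - 935)*(-28 + 1/22) = -600*(-615/22) = 184500/11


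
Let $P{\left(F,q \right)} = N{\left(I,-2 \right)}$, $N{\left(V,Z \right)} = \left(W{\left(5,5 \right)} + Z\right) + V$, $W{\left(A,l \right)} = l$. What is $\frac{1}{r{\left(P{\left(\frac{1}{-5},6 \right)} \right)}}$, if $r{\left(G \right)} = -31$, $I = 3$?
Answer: $- \frac{1}{31} \approx -0.032258$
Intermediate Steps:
$N{\left(V,Z \right)} = 5 + V + Z$ ($N{\left(V,Z \right)} = \left(5 + Z\right) + V = 5 + V + Z$)
$P{\left(F,q \right)} = 6$ ($P{\left(F,q \right)} = 5 + 3 - 2 = 6$)
$\frac{1}{r{\left(P{\left(\frac{1}{-5},6 \right)} \right)}} = \frac{1}{-31} = - \frac{1}{31}$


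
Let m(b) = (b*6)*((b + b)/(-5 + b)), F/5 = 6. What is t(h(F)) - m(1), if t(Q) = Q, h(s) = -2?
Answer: 1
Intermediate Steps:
F = 30 (F = 5*6 = 30)
m(b) = 12*b**2/(-5 + b) (m(b) = (6*b)*((2*b)/(-5 + b)) = (6*b)*(2*b/(-5 + b)) = 12*b**2/(-5 + b))
t(h(F)) - m(1) = -2 - 12*1**2/(-5 + 1) = -2 - 12/(-4) = -2 - 12*(-1)/4 = -2 - 1*(-3) = -2 + 3 = 1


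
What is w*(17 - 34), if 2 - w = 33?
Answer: 527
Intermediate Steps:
w = -31 (w = 2 - 1*33 = 2 - 33 = -31)
w*(17 - 34) = -31*(17 - 34) = -31*(-17) = 527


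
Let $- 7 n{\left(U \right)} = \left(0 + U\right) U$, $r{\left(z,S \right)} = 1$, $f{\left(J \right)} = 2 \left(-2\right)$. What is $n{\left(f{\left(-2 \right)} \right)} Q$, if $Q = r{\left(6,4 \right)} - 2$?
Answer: $\frac{16}{7} \approx 2.2857$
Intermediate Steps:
$f{\left(J \right)} = -4$
$n{\left(U \right)} = - \frac{U^{2}}{7}$ ($n{\left(U \right)} = - \frac{\left(0 + U\right) U}{7} = - \frac{U U}{7} = - \frac{U^{2}}{7}$)
$Q = -1$ ($Q = 1 - 2 = -1$)
$n{\left(f{\left(-2 \right)} \right)} Q = - \frac{\left(-4\right)^{2}}{7} \left(-1\right) = \left(- \frac{1}{7}\right) 16 \left(-1\right) = \left(- \frac{16}{7}\right) \left(-1\right) = \frac{16}{7}$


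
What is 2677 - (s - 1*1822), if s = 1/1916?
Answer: 8620083/1916 ≈ 4499.0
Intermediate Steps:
s = 1/1916 ≈ 0.00052192
2677 - (s - 1*1822) = 2677 - (1/1916 - 1*1822) = 2677 - (1/1916 - 1822) = 2677 - 1*(-3490951/1916) = 2677 + 3490951/1916 = 8620083/1916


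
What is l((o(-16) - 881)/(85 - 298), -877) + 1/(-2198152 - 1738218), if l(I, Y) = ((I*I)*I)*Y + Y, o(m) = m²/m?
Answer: -93515894800634811/1408870123070 ≈ -66377.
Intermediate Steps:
o(m) = m
l(I, Y) = Y + Y*I³ (l(I, Y) = (I²*I)*Y + Y = I³*Y + Y = Y*I³ + Y = Y + Y*I³)
l((o(-16) - 881)/(85 - 298), -877) + 1/(-2198152 - 1738218) = -877*(1 + ((-16 - 881)/(85 - 298))³) + 1/(-2198152 - 1738218) = -877*(1 + (-897/(-213))³) + 1/(-3936370) = -877*(1 + (-897*(-1/213))³) - 1/3936370 = -877*(1 + (299/71)³) - 1/3936370 = -877*(1 + 26730899/357911) - 1/3936370 = -877*27088810/357911 - 1/3936370 = -23756886370/357911 - 1/3936370 = -93515894800634811/1408870123070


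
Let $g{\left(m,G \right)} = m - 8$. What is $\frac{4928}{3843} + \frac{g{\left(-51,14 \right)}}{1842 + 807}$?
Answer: $\frac{610835}{484767} \approx 1.2601$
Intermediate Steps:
$g{\left(m,G \right)} = -8 + m$ ($g{\left(m,G \right)} = m - 8 = -8 + m$)
$\frac{4928}{3843} + \frac{g{\left(-51,14 \right)}}{1842 + 807} = \frac{4928}{3843} + \frac{-8 - 51}{1842 + 807} = 4928 \cdot \frac{1}{3843} - \frac{59}{2649} = \frac{704}{549} - \frac{59}{2649} = \frac{610835}{484767}$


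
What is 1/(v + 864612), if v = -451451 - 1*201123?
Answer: 1/212038 ≈ 4.7161e-6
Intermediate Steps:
v = -652574 (v = -451451 - 201123 = -652574)
1/(v + 864612) = 1/(-652574 + 864612) = 1/212038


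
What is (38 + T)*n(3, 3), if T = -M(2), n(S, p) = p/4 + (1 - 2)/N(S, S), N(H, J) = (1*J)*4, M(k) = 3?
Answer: 70/3 ≈ 23.333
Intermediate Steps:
N(H, J) = 4*J (N(H, J) = J*4 = 4*J)
n(S, p) = -1/(4*S) + p/4 (n(S, p) = p/4 + (1 - 2)/((4*S)) = p*(¼) - 1/(4*S) = p/4 - 1/(4*S) = -1/(4*S) + p/4)
T = -3 (T = -1*3 = -3)
(38 + T)*n(3, 3) = (38 - 3)*((¼)*(-1 + 3*3)/3) = 35*((¼)*(⅓)*(-1 + 9)) = 35*((¼)*(⅓)*8) = 35*(⅔) = 70/3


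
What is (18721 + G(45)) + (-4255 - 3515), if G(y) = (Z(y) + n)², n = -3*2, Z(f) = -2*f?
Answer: 20167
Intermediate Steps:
n = -6
G(y) = (-6 - 2*y)² (G(y) = (-2*y - 6)² = (-6 - 2*y)²)
(18721 + G(45)) + (-4255 - 3515) = (18721 + 4*(3 + 45)²) + (-4255 - 3515) = (18721 + 4*48²) - 7770 = (18721 + 4*2304) - 7770 = (18721 + 9216) - 7770 = 27937 - 7770 = 20167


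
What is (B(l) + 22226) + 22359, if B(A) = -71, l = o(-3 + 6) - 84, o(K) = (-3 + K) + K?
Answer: 44514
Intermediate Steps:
o(K) = -3 + 2*K
l = -81 (l = (-3 + 2*(-3 + 6)) - 84 = (-3 + 2*3) - 84 = (-3 + 6) - 84 = 3 - 84 = -81)
(B(l) + 22226) + 22359 = (-71 + 22226) + 22359 = 22155 + 22359 = 44514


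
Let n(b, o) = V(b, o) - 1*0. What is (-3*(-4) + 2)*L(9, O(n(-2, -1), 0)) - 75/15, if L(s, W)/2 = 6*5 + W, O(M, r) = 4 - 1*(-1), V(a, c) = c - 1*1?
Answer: 975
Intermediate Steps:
V(a, c) = -1 + c (V(a, c) = c - 1 = -1 + c)
n(b, o) = -1 + o (n(b, o) = (-1 + o) - 1*0 = (-1 + o) + 0 = -1 + o)
O(M, r) = 5 (O(M, r) = 4 + 1 = 5)
L(s, W) = 60 + 2*W (L(s, W) = 2*(6*5 + W) = 2*(30 + W) = 60 + 2*W)
(-3*(-4) + 2)*L(9, O(n(-2, -1), 0)) - 75/15 = (-3*(-4) + 2)*(60 + 2*5) - 75/15 = (12 + 2)*(60 + 10) - 75*1/15 = 14*70 - 5 = 980 - 5 = 975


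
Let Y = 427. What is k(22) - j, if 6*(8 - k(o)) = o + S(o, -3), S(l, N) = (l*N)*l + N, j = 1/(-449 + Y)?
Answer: 8147/33 ≈ 246.88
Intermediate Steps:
j = -1/22 (j = 1/(-449 + 427) = 1/(-22) = -1/22 ≈ -0.045455)
S(l, N) = N + N*l² (S(l, N) = (N*l)*l + N = N*l² + N = N + N*l²)
k(o) = 17/2 + o²/2 - o/6 (k(o) = 8 - (o - 3*(1 + o²))/6 = 8 - (o + (-3 - 3*o²))/6 = 8 - (-3 + o - 3*o²)/6 = 8 + (½ + o²/2 - o/6) = 17/2 + o²/2 - o/6)
k(22) - j = (17/2 + (½)*22² - ⅙*22) - 1*(-1/22) = (17/2 + (½)*484 - 11/3) + 1/22 = (17/2 + 242 - 11/3) + 1/22 = 1481/6 + 1/22 = 8147/33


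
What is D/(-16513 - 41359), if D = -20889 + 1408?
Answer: 19481/57872 ≈ 0.33662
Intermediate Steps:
D = -19481
D/(-16513 - 41359) = -19481/(-16513 - 41359) = -19481/(-57872) = -19481*(-1/57872) = 19481/57872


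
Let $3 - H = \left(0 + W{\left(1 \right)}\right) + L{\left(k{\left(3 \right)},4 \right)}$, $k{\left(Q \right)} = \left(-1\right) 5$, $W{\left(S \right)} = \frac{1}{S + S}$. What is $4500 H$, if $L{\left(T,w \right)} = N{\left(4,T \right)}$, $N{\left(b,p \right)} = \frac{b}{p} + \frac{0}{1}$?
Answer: $14850$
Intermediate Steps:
$W{\left(S \right)} = \frac{1}{2 S}$
$N{\left(b,p \right)} = \frac{b}{p}$ ($N{\left(b,p \right)} = \frac{b}{p} + 0 \cdot 1 = \frac{b}{p} + 0 = \frac{b}{p}$)
$k{\left(Q \right)} = -5$
$L{\left(T,w \right)} = \frac{4}{T}$
$H = \frac{33}{10}$ ($H = 3 - \left(\left(0 + \frac{1}{2 \cdot 1}\right) + \frac{4}{-5}\right) = 3 - \left(\left(0 + \frac{1}{2} \cdot 1\right) + 4 \left(- \frac{1}{5}\right)\right) = 3 - \left(\left(0 + \frac{1}{2}\right) - \frac{4}{5}\right) = 3 - \left(\frac{1}{2} - \frac{4}{5}\right) = 3 - - \frac{3}{10} = 3 + \frac{3}{10} = \frac{33}{10} \approx 3.3$)
$4500 H = 4500 \cdot \frac{33}{10} = 14850$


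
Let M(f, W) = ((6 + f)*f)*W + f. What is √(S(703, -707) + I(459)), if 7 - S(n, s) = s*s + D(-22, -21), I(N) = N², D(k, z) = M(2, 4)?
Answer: I*√289227 ≈ 537.8*I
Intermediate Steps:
M(f, W) = f + W*f*(6 + f) (M(f, W) = (f*(6 + f))*W + f = W*f*(6 + f) + f = f + W*f*(6 + f))
D(k, z) = 66 (D(k, z) = 2*(1 + 6*4 + 4*2) = 2*(1 + 24 + 8) = 2*33 = 66)
S(n, s) = -59 - s² (S(n, s) = 7 - (s*s + 66) = 7 - (s² + 66) = 7 - (66 + s²) = 7 + (-66 - s²) = -59 - s²)
√(S(703, -707) + I(459)) = √((-59 - 1*(-707)²) + 459²) = √((-59 - 1*499849) + 210681) = √((-59 - 499849) + 210681) = √(-499908 + 210681) = √(-289227) = I*√289227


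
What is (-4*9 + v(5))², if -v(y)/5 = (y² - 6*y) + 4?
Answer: 961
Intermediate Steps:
v(y) = -20 - 5*y² + 30*y (v(y) = -5*((y² - 6*y) + 4) = -5*(4 + y² - 6*y) = -20 - 5*y² + 30*y)
(-4*9 + v(5))² = (-4*9 + (-20 - 5*5² + 30*5))² = (-36 + (-20 - 5*25 + 150))² = (-36 + (-20 - 125 + 150))² = (-36 + 5)² = (-31)² = 961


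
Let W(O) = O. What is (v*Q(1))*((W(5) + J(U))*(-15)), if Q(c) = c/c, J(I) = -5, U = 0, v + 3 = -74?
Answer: 0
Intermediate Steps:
v = -77 (v = -3 - 74 = -77)
Q(c) = 1
(v*Q(1))*((W(5) + J(U))*(-15)) = (-77*1)*((5 - 5)*(-15)) = -0*(-15) = -77*0 = 0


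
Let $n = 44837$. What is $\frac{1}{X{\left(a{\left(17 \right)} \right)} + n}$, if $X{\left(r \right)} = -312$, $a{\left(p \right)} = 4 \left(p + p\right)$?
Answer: $\frac{1}{44525} \approx 2.2459 \cdot 10^{-5}$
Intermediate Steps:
$a{\left(p \right)} = 8 p$ ($a{\left(p \right)} = 4 \cdot 2 p = 8 p$)
$\frac{1}{X{\left(a{\left(17 \right)} \right)} + n} = \frac{1}{-312 + 44837} = \frac{1}{44525}$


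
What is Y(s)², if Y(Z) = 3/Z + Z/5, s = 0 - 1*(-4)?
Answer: 961/400 ≈ 2.4025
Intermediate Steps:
s = 4 (s = 0 + 4 = 4)
Y(Z) = 3/Z + Z/5 (Y(Z) = 3/Z + Z*(⅕) = 3/Z + Z/5)
Y(s)² = (3/4 + (⅕)*4)² = (3*(¼) + ⅘)² = (¾ + ⅘)² = (31/20)² = 961/400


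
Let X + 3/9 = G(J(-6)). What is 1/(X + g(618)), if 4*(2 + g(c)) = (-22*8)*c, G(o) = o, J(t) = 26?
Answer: -3/81505 ≈ -3.6808e-5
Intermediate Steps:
X = 77/3 (X = -1/3 + 26 = 77/3 ≈ 25.667)
g(c) = -2 - 44*c (g(c) = -2 + ((-22*8)*c)/4 = -2 + (-176*c)/4 = -2 - 44*c)
1/(X + g(618)) = 1/(77/3 + (-2 - 44*618)) = 1/(77/3 + (-2 - 27192)) = 1/(77/3 - 27194) = 1/(-81505/3) = -3/81505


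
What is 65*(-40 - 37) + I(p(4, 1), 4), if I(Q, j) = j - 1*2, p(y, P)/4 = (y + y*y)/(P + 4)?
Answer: -5003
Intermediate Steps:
p(y, P) = 4*(y + y²)/(4 + P) (p(y, P) = 4*((y + y*y)/(P + 4)) = 4*((y + y²)/(4 + P)) = 4*(y + y²)/(4 + P))
I(Q, j) = -2 + j (I(Q, j) = j - 2 = -2 + j)
65*(-40 - 37) + I(p(4, 1), 4) = 65*(-40 - 37) + (-2 + 4) = 65*(-77) + 2 = -5005 + 2 = -5003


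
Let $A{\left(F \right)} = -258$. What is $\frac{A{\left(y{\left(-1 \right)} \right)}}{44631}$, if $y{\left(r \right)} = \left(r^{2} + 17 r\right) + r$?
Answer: $- \frac{86}{14877} \approx -0.0057807$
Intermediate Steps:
$y{\left(r \right)} = r^{2} + 18 r$
$\frac{A{\left(y{\left(-1 \right)} \right)}}{44631} = - \frac{258}{44631} = \left(-258\right) \frac{1}{44631} = - \frac{86}{14877}$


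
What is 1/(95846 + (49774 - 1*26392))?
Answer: 1/119228 ≈ 8.3873e-6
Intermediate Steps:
1/(95846 + (49774 - 1*26392)) = 1/(95846 + (49774 - 26392)) = 1/(95846 + 23382) = 1/119228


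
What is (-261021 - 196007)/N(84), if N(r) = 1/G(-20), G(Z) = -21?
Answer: 9597588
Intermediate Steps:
N(r) = -1/21 (N(r) = 1/(-21) = -1/21)
(-261021 - 196007)/N(84) = (-261021 - 196007)/(-1/21) = -457028*(-21) = 9597588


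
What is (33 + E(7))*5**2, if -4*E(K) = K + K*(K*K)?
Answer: -2725/2 ≈ -1362.5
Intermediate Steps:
E(K) = -K/4 - K**3/4 (E(K) = -(K + K*(K*K))/4 = -(K + K*K**2)/4 = -(K + K**3)/4 = -K/4 - K**3/4)
(33 + E(7))*5**2 = (33 - 1/4*7*(1 + 7**2))*5**2 = (33 - 1/4*7*(1 + 49))*25 = (33 - 1/4*7*50)*25 = (33 - 175/2)*25 = -109/2*25 = -2725/2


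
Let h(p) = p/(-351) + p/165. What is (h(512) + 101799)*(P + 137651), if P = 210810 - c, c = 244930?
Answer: 203465482041109/19305 ≈ 1.0540e+10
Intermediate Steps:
h(p) = 62*p/19305 (h(p) = p*(-1/351) + p*(1/165) = -p/351 + p/165 = 62*p/19305)
P = -34120 (P = 210810 - 1*244930 = 210810 - 244930 = -34120)
(h(512) + 101799)*(P + 137651) = ((62/19305)*512 + 101799)*(-34120 + 137651) = (31744/19305 + 101799)*103531 = (1965261439/19305)*103531 = 203465482041109/19305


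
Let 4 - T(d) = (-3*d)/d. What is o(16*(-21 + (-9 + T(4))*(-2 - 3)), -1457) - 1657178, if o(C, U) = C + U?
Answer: -1658811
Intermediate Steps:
T(d) = 7 (T(d) = 4 - (-3*d)/d = 4 - 1*(-3) = 4 + 3 = 7)
o(16*(-21 + (-9 + T(4))*(-2 - 3)), -1457) - 1657178 = (16*(-21 + (-9 + 7)*(-2 - 3)) - 1457) - 1657178 = (16*(-21 - 2*(-5)) - 1457) - 1657178 = (16*(-21 + 10) - 1457) - 1657178 = (16*(-11) - 1457) - 1657178 = (-176 - 1457) - 1657178 = -1633 - 1657178 = -1658811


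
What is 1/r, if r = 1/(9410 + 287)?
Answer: 9697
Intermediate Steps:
r = 1/9697 ≈ 0.00010312
1/r = 1/(1/9697) = 9697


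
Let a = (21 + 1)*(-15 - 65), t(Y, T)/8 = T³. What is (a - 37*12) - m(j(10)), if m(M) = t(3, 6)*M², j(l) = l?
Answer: -175004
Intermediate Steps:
t(Y, T) = 8*T³
a = -1760 (a = 22*(-80) = -1760)
m(M) = 1728*M² (m(M) = (8*6³)*M² = (8*216)*M² = 1728*M²)
(a - 37*12) - m(j(10)) = (-1760 - 37*12) - 1728*10² = (-1760 - 1*444) - 1728*100 = (-1760 - 444) - 1*172800 = -2204 - 172800 = -175004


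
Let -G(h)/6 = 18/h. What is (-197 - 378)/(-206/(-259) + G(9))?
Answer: 148925/2902 ≈ 51.318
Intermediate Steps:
G(h) = -108/h
(-197 - 378)/(-206/(-259) + G(9)) = (-197 - 378)/(-206/(-259) - 108/9) = -575/(-206*(-1/259) - 108*1/9) = -575/(206/259 - 12) = -575/(-2902/259) = -575*(-259/2902) = 148925/2902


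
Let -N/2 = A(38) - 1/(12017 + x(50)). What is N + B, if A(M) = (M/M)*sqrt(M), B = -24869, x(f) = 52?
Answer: -300143959/12069 - 2*sqrt(38) ≈ -24881.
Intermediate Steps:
A(M) = sqrt(M) (A(M) = 1*sqrt(M) = sqrt(M))
N = 2/12069 - 2*sqrt(38) (N = -2*(sqrt(38) - 1/(12017 + 52)) = -2*(sqrt(38) - 1/12069) = -2*(-1/12069 + sqrt(38)) = 2/12069 - 2*sqrt(38) ≈ -12.329)
N + B = (2/12069 - 2*sqrt(38)) - 24869 = -300143959/12069 - 2*sqrt(38)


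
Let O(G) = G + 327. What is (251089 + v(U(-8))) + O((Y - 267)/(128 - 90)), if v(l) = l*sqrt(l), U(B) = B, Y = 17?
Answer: 4776779/19 - 16*I*sqrt(2) ≈ 2.5141e+5 - 22.627*I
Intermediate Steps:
O(G) = 327 + G
v(l) = l**(3/2)
(251089 + v(U(-8))) + O((Y - 267)/(128 - 90)) = (251089 + (-8)**(3/2)) + (327 + (17 - 267)/(128 - 90)) = (251089 - 16*I*sqrt(2)) + (327 - 250/38) = (251089 - 16*I*sqrt(2)) + (327 - 250*1/38) = (251089 - 16*I*sqrt(2)) + (327 - 125/19) = (251089 - 16*I*sqrt(2)) + 6088/19 = 4776779/19 - 16*I*sqrt(2)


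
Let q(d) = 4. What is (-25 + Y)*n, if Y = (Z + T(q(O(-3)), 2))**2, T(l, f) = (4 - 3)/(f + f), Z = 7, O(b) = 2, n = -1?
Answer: -441/16 ≈ -27.563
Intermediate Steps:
T(l, f) = 1/(2*f)
Y = 841/16 (Y = (7 + (1/2)/2)**2 = (7 + (1/2)*(1/2))**2 = (7 + 1/4)**2 = (29/4)**2 = 841/16 ≈ 52.563)
(-25 + Y)*n = (-25 + 841/16)*(-1) = (441/16)*(-1) = -441/16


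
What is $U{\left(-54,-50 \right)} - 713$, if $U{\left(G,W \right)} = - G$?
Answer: $-659$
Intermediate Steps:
$U{\left(-54,-50 \right)} - 713 = \left(-1\right) \left(-54\right) - 713 = 54 - 713 = -659$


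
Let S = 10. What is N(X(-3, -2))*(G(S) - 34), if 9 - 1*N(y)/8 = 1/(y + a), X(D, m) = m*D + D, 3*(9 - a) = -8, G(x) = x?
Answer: -18864/11 ≈ -1714.9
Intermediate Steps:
a = 35/3 (a = 9 - ⅓*(-8) = 9 + 8/3 = 35/3 ≈ 11.667)
X(D, m) = D + D*m (X(D, m) = D*m + D = D + D*m)
N(y) = 72 - 8/(35/3 + y) (N(y) = 72 - 8/(y + 35/3) = 72 - 8/(35/3 + y))
N(X(-3, -2))*(G(S) - 34) = (24*(104 + 9*(-3*(1 - 2)))/(35 + 3*(-3*(1 - 2))))*(10 - 34) = (24*(104 + 9*(-3*(-1)))/(35 + 3*(-3*(-1))))*(-24) = (24*(104 + 9*3)/(35 + 3*3))*(-24) = (24*(104 + 27)/(35 + 9))*(-24) = (24*131/44)*(-24) = (24*(1/44)*131)*(-24) = (786/11)*(-24) = -18864/11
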